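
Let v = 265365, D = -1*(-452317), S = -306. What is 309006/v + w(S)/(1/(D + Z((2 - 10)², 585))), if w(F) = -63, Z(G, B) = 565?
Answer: -841253189176/29485 ≈ -2.8532e+7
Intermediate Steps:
D = 452317
309006/v + w(S)/(1/(D + Z((2 - 10)², 585))) = 309006/265365 - 63/(1/(452317 + 565)) = 309006*(1/265365) - 63/(1/452882) = 34334/29485 - 63/1/452882 = 34334/29485 - 63*452882 = 34334/29485 - 28531566 = -841253189176/29485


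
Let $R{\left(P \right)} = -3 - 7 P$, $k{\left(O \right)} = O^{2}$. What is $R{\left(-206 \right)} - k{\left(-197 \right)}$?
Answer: $-37370$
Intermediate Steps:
$R{\left(-206 \right)} - k{\left(-197 \right)} = \left(-3 - -1442\right) - \left(-197\right)^{2} = \left(-3 + 1442\right) - 38809 = 1439 - 38809 = -37370$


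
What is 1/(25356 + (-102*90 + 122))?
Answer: 1/16298 ≈ 6.1357e-5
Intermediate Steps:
1/(25356 + (-102*90 + 122)) = 1/(25356 + (-9180 + 122)) = 1/(25356 - 9058) = 1/16298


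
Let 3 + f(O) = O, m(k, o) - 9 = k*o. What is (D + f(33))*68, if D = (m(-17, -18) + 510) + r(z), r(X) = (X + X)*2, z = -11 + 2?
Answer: 55692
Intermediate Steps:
z = -9
m(k, o) = 9 + k*o
f(O) = -3 + O
r(X) = 4*X (r(X) = (2*X)*2 = 4*X)
D = 789 (D = ((9 - 17*(-18)) + 510) + 4*(-9) = ((9 + 306) + 510) - 36 = (315 + 510) - 36 = 825 - 36 = 789)
(D + f(33))*68 = (789 + (-3 + 33))*68 = (789 + 30)*68 = 819*68 = 55692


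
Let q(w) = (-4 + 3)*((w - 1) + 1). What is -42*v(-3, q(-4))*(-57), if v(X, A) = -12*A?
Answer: -114912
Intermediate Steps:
q(w) = -w (q(w) = -((-1 + w) + 1) = -w)
-42*v(-3, q(-4))*(-57) = -(-504)*(-1*(-4))*(-57) = -(-504)*4*(-57) = -42*(-48)*(-57) = 2016*(-57) = -114912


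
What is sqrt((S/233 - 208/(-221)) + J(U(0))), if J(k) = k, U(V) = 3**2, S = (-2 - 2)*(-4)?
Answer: sqrt(157049689)/3961 ≈ 3.1638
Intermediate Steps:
S = 16 (S = -4*(-4) = 16)
U(V) = 9
sqrt((S/233 - 208/(-221)) + J(U(0))) = sqrt((16/233 - 208/(-221)) + 9) = sqrt((16*(1/233) - 208*(-1/221)) + 9) = sqrt((16/233 + 16/17) + 9) = sqrt(4000/3961 + 9) = sqrt(39649/3961) = sqrt(157049689)/3961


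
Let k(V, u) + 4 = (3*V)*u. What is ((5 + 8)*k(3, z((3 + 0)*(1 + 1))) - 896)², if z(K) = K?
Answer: 60516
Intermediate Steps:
k(V, u) = -4 + 3*V*u (k(V, u) = -4 + (3*V)*u = -4 + 3*V*u)
((5 + 8)*k(3, z((3 + 0)*(1 + 1))) - 896)² = ((5 + 8)*(-4 + 3*3*((3 + 0)*(1 + 1))) - 896)² = (13*(-4 + 3*3*(3*2)) - 896)² = (13*(-4 + 3*3*6) - 896)² = (13*(-4 + 54) - 896)² = (13*50 - 896)² = (650 - 896)² = (-246)² = 60516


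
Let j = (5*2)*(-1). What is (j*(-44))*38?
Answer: 16720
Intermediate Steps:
j = -10 (j = 10*(-1) = -10)
(j*(-44))*38 = -10*(-44)*38 = 440*38 = 16720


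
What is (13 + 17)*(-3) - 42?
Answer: -132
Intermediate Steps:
(13 + 17)*(-3) - 42 = 30*(-3) - 42 = -90 - 42 = -132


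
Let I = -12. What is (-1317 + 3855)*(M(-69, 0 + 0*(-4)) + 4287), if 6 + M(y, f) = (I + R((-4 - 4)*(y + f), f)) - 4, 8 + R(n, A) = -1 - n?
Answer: 9400752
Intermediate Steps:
R(n, A) = -9 - n (R(n, A) = -8 + (-1 - n) = -9 - n)
M(y, f) = -31 + 8*f + 8*y (M(y, f) = -6 + ((-12 + (-9 - (-4 - 4)*(y + f))) - 4) = -6 + ((-12 + (-9 - (-8)*(f + y))) - 4) = -6 + ((-12 + (-9 - (-8*f - 8*y))) - 4) = -6 + ((-12 + (-9 + (8*f + 8*y))) - 4) = -6 + ((-12 + (-9 + 8*f + 8*y)) - 4) = -6 + ((-21 + 8*f + 8*y) - 4) = -6 + (-25 + 8*f + 8*y) = -31 + 8*f + 8*y)
(-1317 + 3855)*(M(-69, 0 + 0*(-4)) + 4287) = (-1317 + 3855)*((-31 + 8*(0 + 0*(-4)) + 8*(-69)) + 4287) = 2538*((-31 + 8*(0 + 0) - 552) + 4287) = 2538*((-31 + 8*0 - 552) + 4287) = 2538*((-31 + 0 - 552) + 4287) = 2538*(-583 + 4287) = 2538*3704 = 9400752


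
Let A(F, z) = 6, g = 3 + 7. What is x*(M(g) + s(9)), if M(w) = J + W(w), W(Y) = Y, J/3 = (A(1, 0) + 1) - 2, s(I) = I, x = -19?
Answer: -646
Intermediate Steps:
g = 10
J = 15 (J = 3*((6 + 1) - 2) = 3*(7 - 2) = 3*5 = 15)
M(w) = 15 + w
x*(M(g) + s(9)) = -19*((15 + 10) + 9) = -19*(25 + 9) = -19*34 = -646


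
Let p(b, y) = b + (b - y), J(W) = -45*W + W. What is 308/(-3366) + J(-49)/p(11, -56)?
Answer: 54796/1989 ≈ 27.550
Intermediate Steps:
J(W) = -44*W
p(b, y) = -y + 2*b
308/(-3366) + J(-49)/p(11, -56) = 308/(-3366) + (-44*(-49))/(-1*(-56) + 2*11) = 308*(-1/3366) + 2156/(56 + 22) = -14/153 + 2156/78 = -14/153 + 2156*(1/78) = -14/153 + 1078/39 = 54796/1989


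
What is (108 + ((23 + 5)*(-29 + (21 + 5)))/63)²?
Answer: 102400/9 ≈ 11378.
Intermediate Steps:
(108 + ((23 + 5)*(-29 + (21 + 5)))/63)² = (108 + (28*(-29 + 26))*(1/63))² = (108 + (28*(-3))*(1/63))² = (108 - 84*1/63)² = (108 - 4/3)² = (320/3)² = 102400/9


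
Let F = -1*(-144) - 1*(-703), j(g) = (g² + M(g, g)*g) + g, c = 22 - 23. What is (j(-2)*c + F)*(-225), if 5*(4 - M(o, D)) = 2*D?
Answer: -192285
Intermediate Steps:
M(o, D) = 4 - 2*D/5
c = -1
j(g) = g + g² + g*(4 - 2*g/5) (j(g) = (g² + (4 - 2*g/5)*g) + g = (g² + g*(4 - 2*g/5)) + g = g + g² + g*(4 - 2*g/5))
F = 847 (F = 144 + 703 = 847)
(j(-2)*c + F)*(-225) = (((⅕)*(-2)*(25 + 3*(-2)))*(-1) + 847)*(-225) = (((⅕)*(-2)*(25 - 6))*(-1) + 847)*(-225) = (((⅕)*(-2)*19)*(-1) + 847)*(-225) = (-38/5*(-1) + 847)*(-225) = (38/5 + 847)*(-225) = (4273/5)*(-225) = -192285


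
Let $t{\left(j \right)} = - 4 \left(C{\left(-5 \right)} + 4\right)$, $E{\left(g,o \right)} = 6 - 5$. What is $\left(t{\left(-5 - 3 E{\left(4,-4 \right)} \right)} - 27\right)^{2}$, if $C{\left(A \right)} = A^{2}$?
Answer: $20449$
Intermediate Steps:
$E{\left(g,o \right)} = 1$
$t{\left(j \right)} = -116$ ($t{\left(j \right)} = - 4 \left(\left(-5\right)^{2} + 4\right) = - 4 \left(25 + 4\right) = \left(-4\right) 29 = -116$)
$\left(t{\left(-5 - 3 E{\left(4,-4 \right)} \right)} - 27\right)^{2} = \left(-116 - 27\right)^{2} = \left(-143\right)^{2} = 20449$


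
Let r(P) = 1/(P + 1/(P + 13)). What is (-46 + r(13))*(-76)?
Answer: 1183168/339 ≈ 3490.2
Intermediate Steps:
r(P) = 1/(P + 1/(13 + P))
(-46 + r(13))*(-76) = (-46 + (13 + 13)/(1 + 13² + 13*13))*(-76) = (-46 + 26/(1 + 169 + 169))*(-76) = (-46 + 26/339)*(-76) = -15568/339*(-76) = 1183168/339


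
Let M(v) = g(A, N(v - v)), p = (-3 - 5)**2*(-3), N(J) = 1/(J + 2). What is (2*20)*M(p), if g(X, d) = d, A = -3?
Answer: 20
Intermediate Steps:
N(J) = 1/(2 + J)
p = -192 (p = (-8)**2*(-3) = 64*(-3) = -192)
M(v) = 1/2 (M(v) = 1/(2 + (v - v)) = 1/(2 + 0) = 1/2)
(2*20)*M(p) = (2*20)*(1/2) = 40*(1/2) = 20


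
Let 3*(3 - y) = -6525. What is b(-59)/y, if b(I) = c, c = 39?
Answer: 13/726 ≈ 0.017906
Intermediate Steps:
y = 2178 (y = 3 - ⅓*(-6525) = 3 + 2175 = 2178)
b(I) = 39
b(-59)/y = 39/2178 = 39*(1/2178) = 13/726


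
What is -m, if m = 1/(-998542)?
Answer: 1/998542 ≈ 1.0015e-6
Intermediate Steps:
m = -1/998542 ≈ -1.0015e-6
-m = -1*(-1/998542) = 1/998542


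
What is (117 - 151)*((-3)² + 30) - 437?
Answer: -1763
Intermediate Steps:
(117 - 151)*((-3)² + 30) - 437 = -34*(9 + 30) - 437 = -34*39 - 437 = -1326 - 437 = -1763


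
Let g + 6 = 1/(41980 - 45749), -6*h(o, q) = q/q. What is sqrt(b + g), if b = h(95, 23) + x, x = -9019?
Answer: 5*I*sqrt(184616286270)/22614 ≈ 95.001*I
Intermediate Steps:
h(o, q) = -1/6 (h(o, q) = -q/(6*q) = -1/6*1 = -1/6)
g = -22615/3769 (g = -6 + 1/(41980 - 45749) = -6 + 1/(-3769) = -6 - 1/3769 = -22615/3769 ≈ -6.0003)
b = -54115/6 (b = -1/6 - 9019 = -54115/6 ≈ -9019.2)
sqrt(b + g) = sqrt(-54115/6 - 22615/3769) = sqrt(-204095125/22614) = 5*I*sqrt(184616286270)/22614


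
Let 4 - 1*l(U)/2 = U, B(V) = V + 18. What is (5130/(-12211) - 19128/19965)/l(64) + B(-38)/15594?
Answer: 43095964019/4224113375900 ≈ 0.010202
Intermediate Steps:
B(V) = 18 + V
l(U) = 8 - 2*U
(5130/(-12211) - 19128/19965)/l(64) + B(-38)/15594 = (5130/(-12211) - 19128/19965)/(8 - 2*64) + (18 - 38)/15594 = (5130*(-1/12211) - 19128*1/19965)/(8 - 128) - 20*1/15594 = (-5130/12211 - 6376/6655)/(-120) - 10/7797 = -111997486/81264205*(-1/120) - 10/7797 = 55998743/4875852300 - 10/7797 = 43095964019/4224113375900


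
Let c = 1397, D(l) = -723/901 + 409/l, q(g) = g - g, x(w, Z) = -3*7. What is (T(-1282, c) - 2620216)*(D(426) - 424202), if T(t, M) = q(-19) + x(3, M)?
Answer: 426626192681452817/383826 ≈ 1.1115e+12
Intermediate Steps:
x(w, Z) = -21
q(g) = 0
D(l) = -723/901 + 409/l (D(l) = -723*1/901 + 409/l = -723/901 + 409/l)
T(t, M) = -21 (T(t, M) = 0 - 21 = -21)
(T(-1282, c) - 2620216)*(D(426) - 424202) = (-21 - 2620216)*((-723/901 + 409/426) - 424202) = -2620237*((-723/901 + 409*(1/426)) - 424202) = -2620237*((-723/901 + 409/426) - 424202) = -2620237*(60511/383826 - 424202) = -2620237*(-162819696341/383826) = 426626192681452817/383826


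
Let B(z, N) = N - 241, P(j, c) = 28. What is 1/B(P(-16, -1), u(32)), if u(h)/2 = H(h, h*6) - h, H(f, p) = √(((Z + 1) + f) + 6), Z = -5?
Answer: -305/92889 - 2*√34/92889 ≈ -0.0034090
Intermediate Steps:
H(f, p) = √(2 + f) (H(f, p) = √(((-5 + 1) + f) + 6) = √((-4 + f) + 6) = √(2 + f))
u(h) = -2*h + 2*√(2 + h) (u(h) = 2*(√(2 + h) - h) = -2*h + 2*√(2 + h))
B(z, N) = -241 + N
1/B(P(-16, -1), u(32)) = 1/(-241 + (-2*32 + 2*√(2 + 32))) = 1/(-241 + (-64 + 2*√34)) = 1/(-305 + 2*√34)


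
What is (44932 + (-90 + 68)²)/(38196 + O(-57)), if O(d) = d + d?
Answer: 22708/19041 ≈ 1.1926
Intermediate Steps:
O(d) = 2*d
(44932 + (-90 + 68)²)/(38196 + O(-57)) = (44932 + (-90 + 68)²)/(38196 + 2*(-57)) = (44932 + (-22)²)/(38196 - 114) = (44932 + 484)/38082 = 45416*(1/38082) = 22708/19041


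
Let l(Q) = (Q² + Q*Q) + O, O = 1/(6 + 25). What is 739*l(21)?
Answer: 20206477/31 ≈ 6.5182e+5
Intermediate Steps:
O = 1/31 ≈ 0.032258
l(Q) = 1/31 + 2*Q² (l(Q) = (Q² + Q*Q) + 1/31 = (Q² + Q²) + 1/31 = 2*Q² + 1/31 = 1/31 + 2*Q²)
739*l(21) = 739*(1/31 + 2*21²) = 739*(1/31 + 2*441) = 739*(1/31 + 882) = 739*(27343/31) = 20206477/31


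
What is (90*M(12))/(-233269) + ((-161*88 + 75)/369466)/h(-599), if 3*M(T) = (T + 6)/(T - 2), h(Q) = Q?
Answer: -8663287219/51624793648046 ≈ -0.00016781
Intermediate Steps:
M(T) = (6 + T)/(3*(-2 + T)) (M(T) = ((T + 6)/(T - 2))/3 = ((6 + T)/(-2 + T))/3 = (6 + T)/(3*(-2 + T)))
(90*M(12))/(-233269) + ((-161*88 + 75)/369466)/h(-599) = (90*((6 + 12)/(3*(-2 + 12))))/(-233269) + ((-161*88 + 75)/369466)/(-599) = (90*((1/3)*18/10))*(-1/233269) + ((-14168 + 75)*(1/369466))*(-1/599) = (90*((1/3)*(1/10)*18))*(-1/233269) - 14093*1/369466*(-1/599) = (90*(3/5))*(-1/233269) - 14093/369466*(-1/599) = 54*(-1/233269) + 14093/221310134 = -54/233269 + 14093/221310134 = -8663287219/51624793648046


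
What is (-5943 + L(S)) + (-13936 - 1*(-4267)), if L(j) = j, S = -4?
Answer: -15616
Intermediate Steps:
(-5943 + L(S)) + (-13936 - 1*(-4267)) = (-5943 - 4) + (-13936 - 1*(-4267)) = -5947 + (-13936 + 4267) = -5947 - 9669 = -15616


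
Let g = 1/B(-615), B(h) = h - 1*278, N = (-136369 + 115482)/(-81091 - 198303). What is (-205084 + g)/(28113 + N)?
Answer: -51168220792122/7014179597237 ≈ -7.2950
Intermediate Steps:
N = 20887/279394 (N = -20887/(-279394) = -20887*(-1/279394) = 20887/279394 ≈ 0.074758)
B(h) = -278 + h (B(h) = h - 278 = -278 + h)
g = -1/893 (g = 1/(-278 - 615) = 1/(-893) = -1/893 ≈ -0.0011198)
(-205084 + g)/(28113 + N) = (-205084 - 1/893)/(28113 + 20887/279394) = -183140013/(893*7854624409/279394) = -183140013/893*279394/7854624409 = -51168220792122/7014179597237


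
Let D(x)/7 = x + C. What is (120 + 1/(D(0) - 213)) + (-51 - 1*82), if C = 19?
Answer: -1041/80 ≈ -13.012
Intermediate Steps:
D(x) = 133 + 7*x (D(x) = 7*(x + 19) = 7*(19 + x) = 133 + 7*x)
(120 + 1/(D(0) - 213)) + (-51 - 1*82) = (120 + 1/((133 + 7*0) - 213)) + (-51 - 1*82) = (120 + 1/((133 + 0) - 213)) + (-51 - 82) = (120 + 1/(133 - 213)) - 133 = (120 + 1/(-80)) - 133 = (120 - 1/80) - 133 = 9599/80 - 133 = -1041/80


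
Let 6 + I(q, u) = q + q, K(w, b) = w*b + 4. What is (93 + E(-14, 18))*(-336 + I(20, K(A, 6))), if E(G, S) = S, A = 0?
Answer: -33522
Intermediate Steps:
K(w, b) = 4 + b*w (K(w, b) = b*w + 4 = 4 + b*w)
I(q, u) = -6 + 2*q (I(q, u) = -6 + (q + q) = -6 + 2*q)
(93 + E(-14, 18))*(-336 + I(20, K(A, 6))) = (93 + 18)*(-336 + (-6 + 2*20)) = 111*(-336 + (-6 + 40)) = 111*(-336 + 34) = 111*(-302) = -33522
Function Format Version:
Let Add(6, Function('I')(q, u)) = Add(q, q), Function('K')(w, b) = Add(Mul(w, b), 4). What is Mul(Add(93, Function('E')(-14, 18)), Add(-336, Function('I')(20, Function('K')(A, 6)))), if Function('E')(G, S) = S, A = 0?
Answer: -33522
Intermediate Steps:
Function('K')(w, b) = Add(4, Mul(b, w)) (Function('K')(w, b) = Add(Mul(b, w), 4) = Add(4, Mul(b, w)))
Function('I')(q, u) = Add(-6, Mul(2, q)) (Function('I')(q, u) = Add(-6, Add(q, q)) = Add(-6, Mul(2, q)))
Mul(Add(93, Function('E')(-14, 18)), Add(-336, Function('I')(20, Function('K')(A, 6)))) = Mul(Add(93, 18), Add(-336, Add(-6, Mul(2, 20)))) = Mul(111, Add(-336, Add(-6, 40))) = Mul(111, Add(-336, 34)) = Mul(111, -302) = -33522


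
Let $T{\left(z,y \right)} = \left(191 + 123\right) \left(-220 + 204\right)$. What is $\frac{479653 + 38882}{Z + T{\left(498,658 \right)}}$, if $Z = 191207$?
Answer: $\frac{57615}{20687} \approx 2.7851$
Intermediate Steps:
$T{\left(z,y \right)} = -5024$ ($T{\left(z,y \right)} = 314 \left(-16\right) = -5024$)
$\frac{479653 + 38882}{Z + T{\left(498,658 \right)}} = \frac{479653 + 38882}{191207 - 5024} = \frac{518535}{186183} = 518535 \cdot \frac{1}{186183} = \frac{57615}{20687}$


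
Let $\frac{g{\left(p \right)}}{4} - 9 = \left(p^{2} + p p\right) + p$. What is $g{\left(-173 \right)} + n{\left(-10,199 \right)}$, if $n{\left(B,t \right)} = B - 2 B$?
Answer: $238786$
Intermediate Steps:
$n{\left(B,t \right)} = - B$
$g{\left(p \right)} = 36 + 4 p + 8 p^{2}$ ($g{\left(p \right)} = 36 + 4 \left(\left(p^{2} + p p\right) + p\right) = 36 + 4 \left(\left(p^{2} + p^{2}\right) + p\right) = 36 + 4 \left(2 p^{2} + p\right) = 36 + 4 \left(p + 2 p^{2}\right) = 36 + \left(4 p + 8 p^{2}\right) = 36 + 4 p + 8 p^{2}$)
$g{\left(-173 \right)} + n{\left(-10,199 \right)} = \left(36 + 4 \left(-173\right) + 8 \left(-173\right)^{2}\right) - -10 = \left(36 - 692 + 8 \cdot 29929\right) + 10 = \left(36 - 692 + 239432\right) + 10 = 238776 + 10 = 238786$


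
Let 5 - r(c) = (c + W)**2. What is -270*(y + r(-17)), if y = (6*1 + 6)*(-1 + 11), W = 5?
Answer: 5130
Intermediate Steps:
r(c) = 5 - (5 + c)**2 (r(c) = 5 - (c + 5)**2 = 5 - (5 + c)**2)
y = 120 (y = (6 + 6)*10 = 12*10 = 120)
-270*(y + r(-17)) = -270*(120 + (5 - (5 - 17)**2)) = -270*(120 + (5 - 1*(-12)**2)) = -270*(120 + (5 - 1*144)) = -270*(120 + (5 - 144)) = -270*(120 - 139) = -270*(-19) = 5130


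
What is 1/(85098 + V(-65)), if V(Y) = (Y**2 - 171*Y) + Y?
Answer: 1/100373 ≈ 9.9628e-6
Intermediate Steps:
V(Y) = Y**2 - 170*Y
1/(85098 + V(-65)) = 1/(85098 - 65*(-170 - 65)) = 1/(85098 - 65*(-235)) = 1/(85098 + 15275) = 1/100373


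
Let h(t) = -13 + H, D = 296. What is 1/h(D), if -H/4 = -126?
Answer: 1/491 ≈ 0.0020367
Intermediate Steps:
H = 504 (H = -4*(-126) = 504)
h(t) = 491 (h(t) = -13 + 504 = 491)
1/h(D) = 1/491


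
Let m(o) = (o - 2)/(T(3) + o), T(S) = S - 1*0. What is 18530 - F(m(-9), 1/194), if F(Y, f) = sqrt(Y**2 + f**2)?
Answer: 18530 - sqrt(1138498)/582 ≈ 18528.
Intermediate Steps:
T(S) = S (T(S) = S + 0 = S)
m(o) = (-2 + o)/(3 + o) (m(o) = (o - 2)/(3 + o) = (-2 + o)/(3 + o))
18530 - F(m(-9), 1/194) = 18530 - sqrt(((-2 - 9)/(3 - 9))**2 + (1/194)**2) = 18530 - sqrt((-11/(-6))**2 + (1/194)**2) = 18530 - sqrt((-1/6*(-11))**2 + 1/37636) = 18530 - sqrt((11/6)**2 + 1/37636) = 18530 - sqrt(121/36 + 1/37636) = 18530 - sqrt(569249/169362) = 18530 - sqrt(1138498)/582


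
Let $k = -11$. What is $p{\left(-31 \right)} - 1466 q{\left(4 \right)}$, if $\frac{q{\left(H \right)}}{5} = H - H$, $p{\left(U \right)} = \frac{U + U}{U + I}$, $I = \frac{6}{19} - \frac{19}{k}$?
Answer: $\frac{6479}{3026} \approx 2.1411$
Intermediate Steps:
$I = \frac{427}{209}$ ($I = \frac{6}{19} - \frac{19}{-11} = 6 \cdot \frac{1}{19} - - \frac{19}{11} = \frac{6}{19} + \frac{19}{11} = \frac{427}{209} \approx 2.0431$)
$p{\left(U \right)} = \frac{2 U}{\frac{427}{209} + U}$ ($p{\left(U \right)} = \frac{U + U}{U + \frac{427}{209}} = \frac{2 U}{\frac{427}{209} + U}$)
$q{\left(H \right)} = 0$ ($q{\left(H \right)} = 5 \left(H - H\right) = 5 \cdot 0 = 0$)
$p{\left(-31 \right)} - 1466 q{\left(4 \right)} = 418 \left(-31\right) \frac{1}{427 + 209 \left(-31\right)} - 0 = 418 \left(-31\right) \frac{1}{427 - 6479} + 0 = 418 \left(-31\right) \frac{1}{-6052} + 0 = 418 \left(-31\right) \left(- \frac{1}{6052}\right) + 0 = \frac{6479}{3026} + 0 = \frac{6479}{3026}$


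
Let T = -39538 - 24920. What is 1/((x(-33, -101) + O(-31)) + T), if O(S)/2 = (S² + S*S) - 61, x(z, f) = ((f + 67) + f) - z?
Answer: -1/60838 ≈ -1.6437e-5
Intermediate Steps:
x(z, f) = 67 - z + 2*f (x(z, f) = ((67 + f) + f) - z = (67 + 2*f) - z = 67 - z + 2*f)
O(S) = -122 + 4*S² (O(S) = 2*((S² + S*S) - 61) = 2*((S² + S²) - 61) = 2*(2*S² - 61) = 2*(-61 + 2*S²) = -122 + 4*S²)
T = -64458
1/((x(-33, -101) + O(-31)) + T) = 1/(((67 - 1*(-33) + 2*(-101)) + (-122 + 4*(-31)²)) - 64458) = 1/(((67 + 33 - 202) + (-122 + 4*961)) - 64458) = 1/((-102 + (-122 + 3844)) - 64458) = 1/((-102 + 3722) - 64458) = 1/(3620 - 64458) = 1/(-60838) = -1/60838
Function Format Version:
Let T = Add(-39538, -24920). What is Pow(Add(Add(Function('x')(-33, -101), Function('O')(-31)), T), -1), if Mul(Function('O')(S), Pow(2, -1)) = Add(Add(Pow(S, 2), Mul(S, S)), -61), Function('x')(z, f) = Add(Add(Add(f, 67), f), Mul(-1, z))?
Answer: Rational(-1, 60838) ≈ -1.6437e-5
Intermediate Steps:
Function('x')(z, f) = Add(67, Mul(-1, z), Mul(2, f)) (Function('x')(z, f) = Add(Add(Add(67, f), f), Mul(-1, z)) = Add(Add(67, Mul(2, f)), Mul(-1, z)) = Add(67, Mul(-1, z), Mul(2, f)))
Function('O')(S) = Add(-122, Mul(4, Pow(S, 2))) (Function('O')(S) = Mul(2, Add(Add(Pow(S, 2), Mul(S, S)), -61)) = Mul(2, Add(Add(Pow(S, 2), Pow(S, 2)), -61)) = Mul(2, Add(Mul(2, Pow(S, 2)), -61)) = Mul(2, Add(-61, Mul(2, Pow(S, 2)))) = Add(-122, Mul(4, Pow(S, 2))))
T = -64458
Pow(Add(Add(Function('x')(-33, -101), Function('O')(-31)), T), -1) = Pow(Add(Add(Add(67, Mul(-1, -33), Mul(2, -101)), Add(-122, Mul(4, Pow(-31, 2)))), -64458), -1) = Pow(Add(Add(Add(67, 33, -202), Add(-122, Mul(4, 961))), -64458), -1) = Pow(Add(Add(-102, Add(-122, 3844)), -64458), -1) = Pow(Add(Add(-102, 3722), -64458), -1) = Pow(Add(3620, -64458), -1) = Pow(-60838, -1) = Rational(-1, 60838)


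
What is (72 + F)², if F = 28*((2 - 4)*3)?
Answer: 9216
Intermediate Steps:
F = -168 (F = 28*(-2*3) = 28*(-6) = -168)
(72 + F)² = (72 - 168)² = (-96)² = 9216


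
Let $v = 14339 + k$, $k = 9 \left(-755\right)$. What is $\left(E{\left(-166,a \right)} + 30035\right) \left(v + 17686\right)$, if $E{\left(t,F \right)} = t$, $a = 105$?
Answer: $753594870$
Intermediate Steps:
$k = -6795$
$v = 7544$ ($v = 14339 - 6795 = 7544$)
$\left(E{\left(-166,a \right)} + 30035\right) \left(v + 17686\right) = \left(-166 + 30035\right) \left(7544 + 17686\right) = 29869 \cdot 25230 = 753594870$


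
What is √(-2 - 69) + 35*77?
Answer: 2695 + I*√71 ≈ 2695.0 + 8.4261*I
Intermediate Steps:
√(-2 - 69) + 35*77 = √(-71) + 2695 = I*√71 + 2695 = 2695 + I*√71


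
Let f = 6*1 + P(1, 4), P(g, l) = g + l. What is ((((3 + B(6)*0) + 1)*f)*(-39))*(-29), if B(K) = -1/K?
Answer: 49764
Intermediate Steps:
f = 11 (f = 6*1 + (1 + 4) = 6 + 5 = 11)
((((3 + B(6)*0) + 1)*f)*(-39))*(-29) = ((((3 - 1/6*0) + 1)*11)*(-39))*(-29) = ((((3 - 1*⅙*0) + 1)*11)*(-39))*(-29) = ((((3 - ⅙*0) + 1)*11)*(-39))*(-29) = ((((3 + 0) + 1)*11)*(-39))*(-29) = (((3 + 1)*11)*(-39))*(-29) = ((4*11)*(-39))*(-29) = (44*(-39))*(-29) = -1716*(-29) = 49764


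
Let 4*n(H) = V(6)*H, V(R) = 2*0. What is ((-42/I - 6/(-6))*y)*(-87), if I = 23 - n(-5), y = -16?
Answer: -26448/23 ≈ -1149.9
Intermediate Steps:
V(R) = 0
n(H) = 0 (n(H) = (0*H)/4 = (1/4)*0 = 0)
I = 23 (I = 23 - 1*0 = 23 + 0 = 23)
((-42/I - 6/(-6))*y)*(-87) = ((-42/23 - 6/(-6))*(-16))*(-87) = ((-42*1/23 - 6*(-1/6))*(-16))*(-87) = ((-42/23 + 1)*(-16))*(-87) = -19/23*(-16)*(-87) = (304/23)*(-87) = -26448/23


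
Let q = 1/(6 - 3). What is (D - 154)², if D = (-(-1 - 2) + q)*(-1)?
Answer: 222784/9 ≈ 24754.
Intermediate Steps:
q = ⅓ (q = 1/3 = ⅓ ≈ 0.33333)
D = -10/3 (D = (-(-1 - 2) + ⅓)*(-1) = (-1*(-3) + ⅓)*(-1) = (3 + ⅓)*(-1) = (10/3)*(-1) = -10/3 ≈ -3.3333)
(D - 154)² = (-10/3 - 154)² = (-472/3)² = 222784/9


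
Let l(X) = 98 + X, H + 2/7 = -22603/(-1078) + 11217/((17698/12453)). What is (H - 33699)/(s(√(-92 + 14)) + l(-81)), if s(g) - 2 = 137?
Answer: -96536333/584034 ≈ -165.29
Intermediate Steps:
H = 770282303/97339 (H = -2/7 + (-22603/(-1078) + 11217/((17698/12453))) = -2/7 + (-22603*(-1/1078) + 11217/((17698*(1/12453)))) = -2/7 + (3229/154 + 11217/(17698/12453)) = -2/7 + (3229/154 + 11217*(12453/17698)) = -2/7 + (3229/154 + 139685301/17698) = -2/7 + 5392170799/681373 = 770282303/97339 ≈ 7913.4)
s(g) = 139 (s(g) = 2 + 137 = 139)
(H - 33699)/(s(√(-92 + 14)) + l(-81)) = (770282303/97339 - 33699)/(139 + (98 - 81)) = -2509944658/(97339*(139 + 17)) = -2509944658/97339/156 = -2509944658/97339*1/156 = -96536333/584034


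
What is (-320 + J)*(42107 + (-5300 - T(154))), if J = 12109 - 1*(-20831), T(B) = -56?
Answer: 1202471060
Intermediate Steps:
J = 32940 (J = 12109 + 20831 = 32940)
(-320 + J)*(42107 + (-5300 - T(154))) = (-320 + 32940)*(42107 + (-5300 - 1*(-56))) = 32620*(42107 + (-5300 + 56)) = 32620*(42107 - 5244) = 32620*36863 = 1202471060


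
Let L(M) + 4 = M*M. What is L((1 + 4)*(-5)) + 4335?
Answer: 4956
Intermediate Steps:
L(M) = -4 + M² (L(M) = -4 + M*M = -4 + M²)
L((1 + 4)*(-5)) + 4335 = (-4 + ((1 + 4)*(-5))²) + 4335 = (-4 + (5*(-5))²) + 4335 = (-4 + (-25)²) + 4335 = (-4 + 625) + 4335 = 621 + 4335 = 4956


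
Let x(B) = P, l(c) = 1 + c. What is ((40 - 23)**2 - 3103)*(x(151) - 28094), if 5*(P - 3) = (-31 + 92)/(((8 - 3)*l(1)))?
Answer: 1976116023/25 ≈ 7.9045e+7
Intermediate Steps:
P = 211/50 (P = 3 + ((-31 + 92)/(((8 - 3)*(1 + 1))))/5 = 3 + (61/((5*2)))/5 = 3 + (61/10)/5 = 3 + (61*(1/10))/5 = 3 + (1/5)*(61/10) = 3 + 61/50 = 211/50 ≈ 4.2200)
x(B) = 211/50
((40 - 23)**2 - 3103)*(x(151) - 28094) = ((40 - 23)**2 - 3103)*(211/50 - 28094) = (17**2 - 3103)*(-1404489/50) = (289 - 3103)*(-1404489/50) = -2814*(-1404489/50) = 1976116023/25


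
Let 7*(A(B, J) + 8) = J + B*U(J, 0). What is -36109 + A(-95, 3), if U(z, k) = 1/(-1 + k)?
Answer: -36103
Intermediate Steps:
A(B, J) = -8 - B/7 + J/7 (A(B, J) = -8 + (J + B/(-1 + 0))/7 = -8 + (J + B/(-1))/7 = -8 + (J + B*(-1))/7 = -8 + (J - B)/7 = -8 + (-B/7 + J/7) = -8 - B/7 + J/7)
-36109 + A(-95, 3) = -36109 + (-8 - ⅐*(-95) + (⅐)*3) = -36109 + (-8 + 95/7 + 3/7) = -36109 + 6 = -36103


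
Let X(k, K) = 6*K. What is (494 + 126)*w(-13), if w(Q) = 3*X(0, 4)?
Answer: 44640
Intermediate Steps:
w(Q) = 72 (w(Q) = 3*(6*4) = 3*24 = 72)
(494 + 126)*w(-13) = (494 + 126)*72 = 620*72 = 44640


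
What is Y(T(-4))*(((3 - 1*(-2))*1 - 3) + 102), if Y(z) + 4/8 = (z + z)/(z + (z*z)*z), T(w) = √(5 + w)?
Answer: 52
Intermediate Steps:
Y(z) = -½ + 2*z/(z + z³) (Y(z) = -½ + (z + z)/(z + (z*z)*z) = -½ + (2*z)/(z + z²*z) = -½ + (2*z)/(z + z³) = -½ + 2*z/(z + z³))
Y(T(-4))*(((3 - 1*(-2))*1 - 3) + 102) = ((3 - (√(5 - 4))²)/(2*(1 + (√(5 - 4))²)))*(((3 - 1*(-2))*1 - 3) + 102) = ((3 - (√1)²)/(2*(1 + (√1)²)))*(((3 + 2)*1 - 3) + 102) = ((3 - 1*1²)/(2*(1 + 1²)))*((5*1 - 3) + 102) = ((3 - 1*1)/(2*(1 + 1)))*((5 - 3) + 102) = ((½)*(3 - 1)/2)*(2 + 102) = ((½)*(½)*2)*104 = (½)*104 = 52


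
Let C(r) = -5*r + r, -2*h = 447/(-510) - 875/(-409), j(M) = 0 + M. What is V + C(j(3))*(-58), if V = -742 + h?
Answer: -6484569/139060 ≈ -46.631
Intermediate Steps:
j(M) = M
h = -87809/139060 (h = -(447/(-510) - 875/(-409))/2 = -(447*(-1/510) - 875*(-1/409))/2 = -(-149/170 + 875/409)/2 = -1/2*87809/69530 = -87809/139060 ≈ -0.63145)
C(r) = -4*r
V = -103270329/139060 (V = -742 - 87809/139060 = -103270329/139060 ≈ -742.63)
V + C(j(3))*(-58) = -103270329/139060 - 4*3*(-58) = -103270329/139060 - 12*(-58) = -103270329/139060 + 696 = -6484569/139060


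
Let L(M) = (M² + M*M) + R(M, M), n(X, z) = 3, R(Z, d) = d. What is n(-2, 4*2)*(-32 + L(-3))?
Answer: -51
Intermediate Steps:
L(M) = M + 2*M² (L(M) = (M² + M*M) + M = (M² + M²) + M = 2*M² + M = M + 2*M²)
n(-2, 4*2)*(-32 + L(-3)) = 3*(-32 - 3*(1 + 2*(-3))) = 3*(-32 - 3*(1 - 6)) = 3*(-32 - 3*(-5)) = 3*(-32 + 15) = 3*(-17) = -51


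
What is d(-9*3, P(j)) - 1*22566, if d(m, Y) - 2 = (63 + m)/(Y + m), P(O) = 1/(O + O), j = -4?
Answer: -4896676/217 ≈ -22565.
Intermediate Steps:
P(O) = 1/(2*O)
d(m, Y) = 2 + (63 + m)/(Y + m)
d(-9*3, P(j)) - 1*22566 = (63 + 2*((½)/(-4)) + 3*(-9*3))/((½)/(-4) - 9*3) - 1*22566 = (63 + 2*((½)*(-¼)) + 3*(-27))/((½)*(-¼) - 27) - 22566 = (63 + 2*(-⅛) - 81)/(-⅛ - 27) - 22566 = (63 - ¼ - 81)/(-217/8) - 22566 = -8/217*(-73/4) - 22566 = 146/217 - 22566 = -4896676/217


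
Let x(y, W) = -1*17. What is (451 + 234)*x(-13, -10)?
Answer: -11645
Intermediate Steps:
x(y, W) = -17
(451 + 234)*x(-13, -10) = (451 + 234)*(-17) = 685*(-17) = -11645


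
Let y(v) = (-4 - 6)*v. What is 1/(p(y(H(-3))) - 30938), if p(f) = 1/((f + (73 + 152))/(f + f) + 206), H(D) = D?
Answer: -841/26018854 ≈ -3.2323e-5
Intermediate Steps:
y(v) = -10*v
p(f) = 1/(206 + (225 + f)/(2*f)) (p(f) = 1/((f + 225)/((2*f)) + 206) = 1/((225 + f)*(1/(2*f)) + 206) = 1/((225 + f)/(2*f) + 206) = 1/(206 + (225 + f)/(2*f)))
1/(p(y(H(-3))) - 30938) = 1/(2*(-10*(-3))/(225 + 413*(-10*(-3))) - 30938) = 1/(2*30/(225 + 413*30) - 30938) = 1/(2*30/(225 + 12390) - 30938) = 1/(2*30/12615 - 30938) = 1/(2*30*(1/12615) - 30938) = 1/(4/841 - 30938) = 1/(-26018854/841) = -841/26018854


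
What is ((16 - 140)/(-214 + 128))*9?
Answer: 558/43 ≈ 12.977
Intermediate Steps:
((16 - 140)/(-214 + 128))*9 = -124/(-86)*9 = -124*(-1/86)*9 = (62/43)*9 = 558/43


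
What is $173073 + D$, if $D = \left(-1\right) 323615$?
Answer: $-150542$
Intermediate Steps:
$D = -323615$
$173073 + D = 173073 - 323615 = -150542$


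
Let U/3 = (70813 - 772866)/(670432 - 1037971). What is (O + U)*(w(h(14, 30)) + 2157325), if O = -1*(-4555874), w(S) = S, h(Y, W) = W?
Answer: 1204137387141317325/122513 ≈ 9.8286e+12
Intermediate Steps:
O = 4555874
U = 702053/122513 (U = 3*((70813 - 772866)/(670432 - 1037971)) = 3*(-702053/(-367539)) = 3*(-702053*(-1/367539)) = 3*(702053/367539) = 702053/122513 ≈ 5.7304)
(O + U)*(w(h(14, 30)) + 2157325) = (4555874 + 702053/122513)*(30 + 2157325) = (558154493415/122513)*2157355 = 1204137387141317325/122513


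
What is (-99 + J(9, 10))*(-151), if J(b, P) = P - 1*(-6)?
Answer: 12533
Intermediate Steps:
J(b, P) = 6 + P (J(b, P) = P + 6 = 6 + P)
(-99 + J(9, 10))*(-151) = (-99 + (6 + 10))*(-151) = (-99 + 16)*(-151) = -83*(-151) = 12533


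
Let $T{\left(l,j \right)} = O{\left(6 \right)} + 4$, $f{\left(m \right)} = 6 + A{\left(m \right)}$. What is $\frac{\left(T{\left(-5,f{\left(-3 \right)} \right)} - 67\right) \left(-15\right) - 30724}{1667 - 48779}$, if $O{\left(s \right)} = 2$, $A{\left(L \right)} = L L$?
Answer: $\frac{2293}{3624} \approx 0.63273$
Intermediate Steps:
$A{\left(L \right)} = L^{2}$
$f{\left(m \right)} = 6 + m^{2}$
$T{\left(l,j \right)} = 6$ ($T{\left(l,j \right)} = 2 + 4 = 6$)
$\frac{\left(T{\left(-5,f{\left(-3 \right)} \right)} - 67\right) \left(-15\right) - 30724}{1667 - 48779} = \frac{\left(6 - 67\right) \left(-15\right) - 30724}{1667 - 48779} = \frac{\left(6 - 67\right) \left(-15\right) - 30724}{-47112} = \left(\left(-61\right) \left(-15\right) - 30724\right) \left(- \frac{1}{47112}\right) = \left(915 - 30724\right) \left(- \frac{1}{47112}\right) = \left(-29809\right) \left(- \frac{1}{47112}\right) = \frac{2293}{3624}$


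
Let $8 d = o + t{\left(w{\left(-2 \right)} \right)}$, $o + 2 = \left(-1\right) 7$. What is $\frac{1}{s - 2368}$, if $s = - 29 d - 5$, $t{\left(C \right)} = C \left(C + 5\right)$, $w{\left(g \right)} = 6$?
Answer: $- \frac{8}{20637} \approx -0.00038765$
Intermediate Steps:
$o = -9$ ($o = -2 - 7 = -9$)
$t{\left(C \right)} = C \left(5 + C\right)$
$d = \frac{57}{8}$ ($d = \frac{-9 + 6 \left(5 + 6\right)}{8} = \frac{-9 + 6 \cdot 11}{8} = \frac{-9 + 66}{8} = \frac{1}{8} \cdot 57 = \frac{57}{8} \approx 7.125$)
$s = - \frac{1693}{8}$ ($s = \left(-29\right) \frac{57}{8} - 5 = - \frac{1653}{8} - 5 = - \frac{1693}{8} \approx -211.63$)
$\frac{1}{s - 2368} = \frac{1}{- \frac{1693}{8} - 2368} = \frac{1}{- \frac{20637}{8}} = - \frac{8}{20637}$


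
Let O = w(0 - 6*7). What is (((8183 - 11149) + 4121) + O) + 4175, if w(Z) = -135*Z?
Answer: 11000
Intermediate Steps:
O = 5670 (O = -135*(0 - 6*7) = -135*(0 - 42) = -135*(-42) = 5670)
(((8183 - 11149) + 4121) + O) + 4175 = (((8183 - 11149) + 4121) + 5670) + 4175 = ((-2966 + 4121) + 5670) + 4175 = (1155 + 5670) + 4175 = 6825 + 4175 = 11000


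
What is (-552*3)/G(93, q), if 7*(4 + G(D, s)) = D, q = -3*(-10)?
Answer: -11592/65 ≈ -178.34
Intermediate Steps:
q = 30
G(D, s) = -4 + D/7
(-552*3)/G(93, q) = (-552*3)/(-4 + (1/7)*93) = -1656/(-4 + 93/7) = -1656/65/7 = -1656*7/65 = -11592/65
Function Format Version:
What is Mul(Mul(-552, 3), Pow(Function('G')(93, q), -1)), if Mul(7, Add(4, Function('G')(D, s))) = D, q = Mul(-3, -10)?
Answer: Rational(-11592, 65) ≈ -178.34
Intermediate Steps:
q = 30
Function('G')(D, s) = Add(-4, Mul(Rational(1, 7), D))
Mul(Mul(-552, 3), Pow(Function('G')(93, q), -1)) = Mul(Mul(-552, 3), Pow(Add(-4, Mul(Rational(1, 7), 93)), -1)) = Mul(-1656, Pow(Add(-4, Rational(93, 7)), -1)) = Mul(-1656, Pow(Rational(65, 7), -1)) = Mul(-1656, Rational(7, 65)) = Rational(-11592, 65)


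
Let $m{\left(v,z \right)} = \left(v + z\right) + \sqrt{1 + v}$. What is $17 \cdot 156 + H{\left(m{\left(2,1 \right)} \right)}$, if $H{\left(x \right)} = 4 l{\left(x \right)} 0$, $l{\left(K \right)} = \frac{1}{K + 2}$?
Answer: $2652$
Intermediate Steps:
$l{\left(K \right)} = \frac{1}{2 + K}$
$m{\left(v,z \right)} = v + z + \sqrt{1 + v}$
$H{\left(x \right)} = 0$ ($H{\left(x \right)} = \frac{4}{2 + x} 0 = 0$)
$17 \cdot 156 + H{\left(m{\left(2,1 \right)} \right)} = 17 \cdot 156 + 0 = 2652 + 0 = 2652$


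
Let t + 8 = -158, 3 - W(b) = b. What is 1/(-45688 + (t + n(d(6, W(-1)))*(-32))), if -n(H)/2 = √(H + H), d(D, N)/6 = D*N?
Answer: -22927/1050704834 - 192*√2/525352417 ≈ -2.2337e-5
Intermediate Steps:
W(b) = 3 - b
t = -166 (t = -8 - 158 = -166)
d(D, N) = 6*D*N (d(D, N) = 6*(D*N) = 6*D*N)
n(H) = -2*√2*√H (n(H) = -2*√(H + H) = -2*√2*√H)
1/(-45688 + (t + n(d(6, W(-1)))*(-32))) = 1/(-45688 + (-166 - 2*√2*√(6*6*(3 - 1*(-1)))*(-32))) = 1/(-45688 + (-166 - 2*√2*√(6*6*(3 + 1))*(-32))) = 1/(-45688 + (-166 - 2*√2*√(6*6*4)*(-32))) = 1/(-45688 + (-166 - 2*√2*√144*(-32))) = 1/(-45688 + (-166 - 2*√2*12*(-32))) = 1/(-45688 + (-166 - 24*√2*(-32))) = 1/(-45688 + (-166 + 768*√2)) = 1/(-45854 + 768*√2)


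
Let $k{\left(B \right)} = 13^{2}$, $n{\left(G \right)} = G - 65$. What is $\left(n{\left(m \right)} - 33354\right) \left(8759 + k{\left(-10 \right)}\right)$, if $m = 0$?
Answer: $-298364832$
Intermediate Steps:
$n{\left(G \right)} = -65 + G$
$k{\left(B \right)} = 169$
$\left(n{\left(m \right)} - 33354\right) \left(8759 + k{\left(-10 \right)}\right) = \left(\left(-65 + 0\right) - 33354\right) \left(8759 + 169\right) = \left(-65 - 33354\right) 8928 = \left(-33419\right) 8928 = -298364832$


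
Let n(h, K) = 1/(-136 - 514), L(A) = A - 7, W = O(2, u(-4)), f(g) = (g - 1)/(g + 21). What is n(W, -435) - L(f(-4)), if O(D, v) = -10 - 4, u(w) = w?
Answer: 80583/11050 ≈ 7.2926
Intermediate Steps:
f(g) = (-1 + g)/(21 + g)
O(D, v) = -14
W = -14
L(A) = -7 + A
n(h, K) = -1/650 (n(h, K) = 1/(-650) = -1/650)
n(W, -435) - L(f(-4)) = -1/650 - (-7 + (-1 - 4)/(21 - 4)) = -1/650 - (-7 - 5/17) = -1/650 - 1*(-124/17) = -1/650 + 124/17 = 80583/11050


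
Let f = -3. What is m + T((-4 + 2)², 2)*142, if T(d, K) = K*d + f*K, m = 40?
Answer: 324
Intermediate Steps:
T(d, K) = -3*K + K*d (T(d, K) = K*d - 3*K = -3*K + K*d)
m + T((-4 + 2)², 2)*142 = 40 + (2*(-3 + (-4 + 2)²))*142 = 40 + (2*(-3 + (-2)²))*142 = 40 + (2*(-3 + 4))*142 = 40 + (2*1)*142 = 40 + 2*142 = 40 + 284 = 324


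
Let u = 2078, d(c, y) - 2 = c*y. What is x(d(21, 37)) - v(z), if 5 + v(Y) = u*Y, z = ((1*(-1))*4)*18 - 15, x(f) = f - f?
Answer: 180791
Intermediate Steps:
d(c, y) = 2 + c*y
x(f) = 0
z = -87 (z = -1*4*18 - 15 = -4*18 - 15 = -72 - 15 = -87)
v(Y) = -5 + 2078*Y
x(d(21, 37)) - v(z) = 0 - (-5 + 2078*(-87)) = 0 - (-5 - 180786) = 0 - 1*(-180791) = 0 + 180791 = 180791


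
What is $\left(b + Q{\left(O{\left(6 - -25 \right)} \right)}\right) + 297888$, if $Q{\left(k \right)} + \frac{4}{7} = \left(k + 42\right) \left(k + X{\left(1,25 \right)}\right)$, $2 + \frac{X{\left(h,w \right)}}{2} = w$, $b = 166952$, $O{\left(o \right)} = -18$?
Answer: $\frac{3258580}{7} \approx 4.6551 \cdot 10^{5}$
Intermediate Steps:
$X{\left(h,w \right)} = -4 + 2 w$
$Q{\left(k \right)} = - \frac{4}{7} + \left(42 + k\right) \left(46 + k\right)$ ($Q{\left(k \right)} = - \frac{4}{7} + \left(k + 42\right) \left(k + \left(-4 + 2 \cdot 25\right)\right) = - \frac{4}{7} + \left(42 + k\right) \left(k + \left(-4 + 50\right)\right) = - \frac{4}{7} + \left(42 + k\right) \left(k + 46\right) = - \frac{4}{7} + \left(42 + k\right) \left(46 + k\right)$)
$\left(b + Q{\left(O{\left(6 - -25 \right)} \right)}\right) + 297888 = \left(166952 + \left(\frac{13520}{7} + \left(-18\right)^{2} + 88 \left(-18\right)\right)\right) + 297888 = \left(166952 + \left(\frac{13520}{7} + 324 - 1584\right)\right) + 297888 = \left(166952 + \frac{4700}{7}\right) + 297888 = \frac{1173364}{7} + 297888 = \frac{3258580}{7}$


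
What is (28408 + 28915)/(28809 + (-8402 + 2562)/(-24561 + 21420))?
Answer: 180051543/90494909 ≈ 1.9896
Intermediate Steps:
(28408 + 28915)/(28809 + (-8402 + 2562)/(-24561 + 21420)) = 57323/(28809 - 5840/(-3141)) = 57323/(28809 - 5840*(-1/3141)) = 57323/(28809 + 5840/3141) = 57323/(90494909/3141) = 57323*(3141/90494909) = 180051543/90494909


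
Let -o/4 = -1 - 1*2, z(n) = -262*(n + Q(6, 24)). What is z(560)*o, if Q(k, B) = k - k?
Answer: -1760640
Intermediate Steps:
Q(k, B) = 0
z(n) = -262*n (z(n) = -262*(n + 0) = -262*n)
o = 12 (o = -4*(-1 - 1*2) = -4*(-1 - 2) = -4*(-3) = 12)
z(560)*o = -262*560*12 = -146720*12 = -1760640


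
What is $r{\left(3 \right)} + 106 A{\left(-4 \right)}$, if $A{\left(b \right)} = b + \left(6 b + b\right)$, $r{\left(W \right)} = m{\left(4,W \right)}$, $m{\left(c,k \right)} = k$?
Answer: $-3389$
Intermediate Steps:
$r{\left(W \right)} = W$
$A{\left(b \right)} = 8 b$ ($A{\left(b \right)} = b + 7 b = 8 b$)
$r{\left(3 \right)} + 106 A{\left(-4 \right)} = 3 + 106 \cdot 8 \left(-4\right) = 3 + 106 \left(-32\right) = 3 - 3392 = -3389$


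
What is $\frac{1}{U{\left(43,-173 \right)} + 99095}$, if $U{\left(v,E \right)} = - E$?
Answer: $\frac{1}{99268} \approx 1.0074 \cdot 10^{-5}$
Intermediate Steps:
$\frac{1}{U{\left(43,-173 \right)} + 99095} = \frac{1}{\left(-1\right) \left(-173\right) + 99095} = \frac{1}{173 + 99095} = \frac{1}{99268}$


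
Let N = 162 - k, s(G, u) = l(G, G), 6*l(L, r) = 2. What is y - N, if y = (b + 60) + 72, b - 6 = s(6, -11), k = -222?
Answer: -737/3 ≈ -245.67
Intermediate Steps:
l(L, r) = ⅓ (l(L, r) = (⅙)*2 = ⅓)
s(G, u) = ⅓
b = 19/3 (b = 6 + ⅓ = 19/3 ≈ 6.3333)
N = 384 (N = 162 - 1*(-222) = 162 + 222 = 384)
y = 415/3 (y = (19/3 + 60) + 72 = 199/3 + 72 = 415/3 ≈ 138.33)
y - N = 415/3 - 1*384 = 415/3 - 384 = -737/3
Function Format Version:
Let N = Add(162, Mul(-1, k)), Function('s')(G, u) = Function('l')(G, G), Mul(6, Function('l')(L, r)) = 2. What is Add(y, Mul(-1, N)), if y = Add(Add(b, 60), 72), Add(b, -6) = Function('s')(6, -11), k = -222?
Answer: Rational(-737, 3) ≈ -245.67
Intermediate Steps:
Function('l')(L, r) = Rational(1, 3) (Function('l')(L, r) = Mul(Rational(1, 6), 2) = Rational(1, 3))
Function('s')(G, u) = Rational(1, 3)
b = Rational(19, 3) (b = Add(6, Rational(1, 3)) = Rational(19, 3) ≈ 6.3333)
N = 384 (N = Add(162, Mul(-1, -222)) = Add(162, 222) = 384)
y = Rational(415, 3) (y = Add(Add(Rational(19, 3), 60), 72) = Add(Rational(199, 3), 72) = Rational(415, 3) ≈ 138.33)
Add(y, Mul(-1, N)) = Add(Rational(415, 3), Mul(-1, 384)) = Add(Rational(415, 3), -384) = Rational(-737, 3)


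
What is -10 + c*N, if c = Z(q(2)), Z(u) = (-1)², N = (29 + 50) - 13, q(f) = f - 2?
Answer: 56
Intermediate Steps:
q(f) = -2 + f
N = 66 (N = 79 - 13 = 66)
Z(u) = 1
c = 1
-10 + c*N = -10 + 1*66 = -10 + 66 = 56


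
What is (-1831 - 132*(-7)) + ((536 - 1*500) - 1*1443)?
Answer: -2314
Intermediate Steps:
(-1831 - 132*(-7)) + ((536 - 1*500) - 1*1443) = (-1831 + 924) + ((536 - 500) - 1443) = -907 + (36 - 1443) = -907 - 1407 = -2314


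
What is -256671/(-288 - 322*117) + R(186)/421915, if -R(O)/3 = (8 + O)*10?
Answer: 126400475/18733026 ≈ 6.7475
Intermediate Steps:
R(O) = -240 - 30*O (R(O) = -3*(8 + O)*10 = -3*(80 + 10*O) = -240 - 30*O)
-256671/(-288 - 322*117) + R(186)/421915 = -256671/(-288 - 322*117) + (-240 - 30*186)/421915 = -256671/(-288 - 37674) + (-240 - 5580)*(1/421915) = -256671/(-37962) - 5820*1/421915 = -256671*(-1/37962) - 1164/84383 = 1501/222 - 1164/84383 = 126400475/18733026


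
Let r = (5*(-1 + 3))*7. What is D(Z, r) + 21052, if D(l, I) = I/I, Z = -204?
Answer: 21053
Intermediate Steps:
r = 70 (r = (5*2)*7 = 10*7 = 70)
D(l, I) = 1
D(Z, r) + 21052 = 1 + 21052 = 21053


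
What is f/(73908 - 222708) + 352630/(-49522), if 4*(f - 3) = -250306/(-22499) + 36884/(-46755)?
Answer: -55197035596841058947/7751618384594832000 ≈ -7.1207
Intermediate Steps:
f = 11748246427/2103881490 (f = 3 + (-250306/(-22499) + 36884/(-46755))/4 = 3 + (-250306*(-1/22499) + 36884*(-1/46755))/4 = 3 + (250306/22499 - 36884/46755)/4 = 3 + (¼)*(10873203914/1051940745) = 3 + 5436601957/2103881490 = 11748246427/2103881490 ≈ 5.5841)
f/(73908 - 222708) + 352630/(-49522) = 11748246427/(2103881490*(73908 - 222708)) + 352630/(-49522) = (11748246427/2103881490)/(-148800) + 352630*(-1/49522) = (11748246427/2103881490)*(-1/148800) - 176315/24761 = -11748246427/313057565712000 - 176315/24761 = -55197035596841058947/7751618384594832000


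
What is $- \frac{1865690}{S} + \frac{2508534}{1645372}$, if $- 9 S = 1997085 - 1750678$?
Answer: $\frac{14122953558729}{202715589202} \approx 69.669$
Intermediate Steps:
$S = - \frac{246407}{9}$ ($S = - \frac{1997085 - 1750678}{9} = \left(- \frac{1}{9}\right) 246407 = - \frac{246407}{9} \approx -27379.0$)
$- \frac{1865690}{S} + \frac{2508534}{1645372} = - \frac{1865690}{- \frac{246407}{9}} + \frac{2508534}{1645372} = \left(-1865690\right) \left(- \frac{9}{246407}\right) + 2508534 \cdot \frac{1}{1645372} = \frac{16791210}{246407} + \frac{1254267}{822686} = \frac{14122953558729}{202715589202}$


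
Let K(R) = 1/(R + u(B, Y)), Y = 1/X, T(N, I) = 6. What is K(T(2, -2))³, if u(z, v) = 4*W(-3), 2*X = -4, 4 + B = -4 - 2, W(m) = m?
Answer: -1/216 ≈ -0.0046296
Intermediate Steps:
B = -10 (B = -4 + (-4 - 2) = -4 - 6 = -10)
X = -2 (X = (½)*(-4) = -2)
Y = -½ (Y = 1/(-2) = -½ ≈ -0.50000)
u(z, v) = -12 (u(z, v) = 4*(-3) = -12)
K(R) = 1/(-12 + R) (K(R) = 1/(R - 12) = 1/(-12 + R))
K(T(2, -2))³ = (1/(-12 + 6))³ = (1/(-6))³ = (-⅙)³ = -1/216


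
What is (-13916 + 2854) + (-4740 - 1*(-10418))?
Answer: -5384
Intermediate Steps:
(-13916 + 2854) + (-4740 - 1*(-10418)) = -11062 + (-4740 + 10418) = -11062 + 5678 = -5384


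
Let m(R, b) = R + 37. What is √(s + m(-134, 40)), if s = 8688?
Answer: 11*√71 ≈ 92.688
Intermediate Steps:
m(R, b) = 37 + R
√(s + m(-134, 40)) = √(8688 + (37 - 134)) = √(8688 - 97) = √8591 = 11*√71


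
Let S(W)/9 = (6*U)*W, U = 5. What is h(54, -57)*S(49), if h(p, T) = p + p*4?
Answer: 3572100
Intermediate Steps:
h(p, T) = 5*p (h(p, T) = p + 4*p = 5*p)
S(W) = 270*W (S(W) = 9*((6*5)*W) = 9*(30*W) = 270*W)
h(54, -57)*S(49) = (5*54)*(270*49) = 270*13230 = 3572100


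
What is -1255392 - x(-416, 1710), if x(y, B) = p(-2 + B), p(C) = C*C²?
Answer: -4983942304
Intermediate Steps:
p(C) = C³
x(y, B) = (-2 + B)³
-1255392 - x(-416, 1710) = -1255392 - (-2 + 1710)³ = -1255392 - 1*1708³ = -1255392 - 1*4982686912 = -1255392 - 4982686912 = -4983942304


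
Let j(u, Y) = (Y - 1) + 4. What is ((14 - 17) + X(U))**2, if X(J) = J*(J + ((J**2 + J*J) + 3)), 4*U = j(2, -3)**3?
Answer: 9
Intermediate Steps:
j(u, Y) = 3 + Y (j(u, Y) = (-1 + Y) + 4 = 3 + Y)
U = 0 (U = (3 - 3)**3/4 = (1/4)*0**3 = (1/4)*0 = 0)
X(J) = J*(3 + J + 2*J**2) (X(J) = J*(J + ((J**2 + J**2) + 3)) = J*(J + (2*J**2 + 3)) = J*(J + (3 + 2*J**2)) = J*(3 + J + 2*J**2))
((14 - 17) + X(U))**2 = ((14 - 17) + 0*(3 + 0 + 2*0**2))**2 = (-3 + 0*(3 + 0 + 2*0))**2 = (-3 + 0*(3 + 0 + 0))**2 = (-3 + 0*3)**2 = (-3 + 0)**2 = (-3)**2 = 9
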